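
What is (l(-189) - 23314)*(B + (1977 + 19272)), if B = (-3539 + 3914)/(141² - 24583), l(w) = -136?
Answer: -1171473159675/2351 ≈ -4.9829e+8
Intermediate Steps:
B = -375/4702 (B = 375/(19881 - 24583) = 375/(-4702) = 375*(-1/4702) = -375/4702 ≈ -0.079753)
(l(-189) - 23314)*(B + (1977 + 19272)) = (-136 - 23314)*(-375/4702 + (1977 + 19272)) = -23450*(-375/4702 + 21249) = -23450*99912423/4702 = -1171473159675/2351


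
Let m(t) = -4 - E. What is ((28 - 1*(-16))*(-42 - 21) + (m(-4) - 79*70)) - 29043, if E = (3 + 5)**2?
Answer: -37413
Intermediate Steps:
E = 64 (E = 8**2 = 64)
m(t) = -68 (m(t) = -4 - 1*64 = -4 - 64 = -68)
((28 - 1*(-16))*(-42 - 21) + (m(-4) - 79*70)) - 29043 = ((28 - 1*(-16))*(-42 - 21) + (-68 - 79*70)) - 29043 = ((28 + 16)*(-63) + (-68 - 5530)) - 29043 = (44*(-63) - 5598) - 29043 = (-2772 - 5598) - 29043 = -8370 - 29043 = -37413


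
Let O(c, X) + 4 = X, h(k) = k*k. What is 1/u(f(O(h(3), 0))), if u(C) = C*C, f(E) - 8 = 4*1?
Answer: 1/144 ≈ 0.0069444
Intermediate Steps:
h(k) = k²
O(c, X) = -4 + X
f(E) = 12 (f(E) = 8 + 4*1 = 8 + 4 = 12)
u(C) = C²
1/u(f(O(h(3), 0))) = 1/(12²) = 1/144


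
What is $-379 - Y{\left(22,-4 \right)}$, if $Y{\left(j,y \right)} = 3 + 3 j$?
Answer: $-448$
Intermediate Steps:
$-379 - Y{\left(22,-4 \right)} = -379 - \left(3 + 3 \cdot 22\right) = -379 - \left(3 + 66\right) = -379 - 69 = -448$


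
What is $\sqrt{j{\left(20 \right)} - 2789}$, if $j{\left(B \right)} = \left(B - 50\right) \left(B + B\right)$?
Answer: $i \sqrt{3989} \approx 63.159 i$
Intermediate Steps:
$j{\left(B \right)} = 2 B \left(-50 + B\right)$ ($j{\left(B \right)} = \left(-50 + B\right) 2 B = 2 B \left(-50 + B\right)$)
$\sqrt{j{\left(20 \right)} - 2789} = \sqrt{2 \cdot 20 \left(-50 + 20\right) - 2789} = \sqrt{2 \cdot 20 \left(-30\right) - 2789} = \sqrt{-1200 - 2789} = \sqrt{-3989} = i \sqrt{3989}$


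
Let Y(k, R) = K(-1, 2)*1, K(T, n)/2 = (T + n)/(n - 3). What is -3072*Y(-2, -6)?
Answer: 6144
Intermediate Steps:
K(T, n) = 2*(T + n)/(-3 + n) (K(T, n) = 2*((T + n)/(n - 3)) = 2*((T + n)/(-3 + n)) = 2*(T + n)/(-3 + n))
Y(k, R) = -2 (Y(k, R) = (2*(-1 + 2)/(-3 + 2))*1 = (2*1/(-1))*1 = (2*(-1)*1)*1 = -2*1 = -2)
-3072*Y(-2, -6) = -3072*(-2) = 6144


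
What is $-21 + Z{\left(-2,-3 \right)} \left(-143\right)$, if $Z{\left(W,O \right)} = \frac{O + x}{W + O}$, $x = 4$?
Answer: $\frac{38}{5} \approx 7.6$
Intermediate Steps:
$Z{\left(W,O \right)} = \frac{4 + O}{O + W}$ ($Z{\left(W,O \right)} = \frac{O + 4}{W + O} = \frac{4 + O}{O + W}$)
$-21 + Z{\left(-2,-3 \right)} \left(-143\right) = -21 + \frac{4 - 3}{-3 - 2} \left(-143\right) = -21 + \frac{1}{-5} \cdot 1 \left(-143\right) = -21 + \left(- \frac{1}{5}\right) 1 \left(-143\right) = -21 - - \frac{143}{5} = -21 + \frac{143}{5} = \frac{38}{5}$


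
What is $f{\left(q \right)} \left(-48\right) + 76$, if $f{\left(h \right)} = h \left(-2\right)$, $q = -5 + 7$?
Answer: $268$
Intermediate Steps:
$q = 2$
$f{\left(h \right)} = - 2 h$
$f{\left(q \right)} \left(-48\right) + 76 = \left(-2\right) 2 \left(-48\right) + 76 = \left(-4\right) \left(-48\right) + 76 = 192 + 76 = 268$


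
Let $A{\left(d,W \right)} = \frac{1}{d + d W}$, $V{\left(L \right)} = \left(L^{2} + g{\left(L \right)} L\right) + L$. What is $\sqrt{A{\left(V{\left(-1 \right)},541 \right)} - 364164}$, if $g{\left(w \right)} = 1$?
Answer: $\frac{i \sqrt{106978273838}}{542} \approx 603.46 i$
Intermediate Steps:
$V{\left(L \right)} = L^{2} + 2 L$ ($V{\left(L \right)} = \left(L^{2} + 1 L\right) + L = \left(L^{2} + L\right) + L = \left(L + L^{2}\right) + L = L^{2} + 2 L$)
$A{\left(d,W \right)} = \frac{1}{d + W d}$
$\sqrt{A{\left(V{\left(-1 \right)},541 \right)} - 364164} = \sqrt{\frac{1}{- (2 - 1) \left(1 + 541\right)} - 364164} = \sqrt{\frac{1}{\left(-1\right) 1 \cdot 542} - 364164} = \sqrt{\frac{1}{-1} \cdot \frac{1}{542} - 364164} = \sqrt{\left(-1\right) \frac{1}{542} - 364164} = \sqrt{- \frac{1}{542} - 364164} = \sqrt{- \frac{197376889}{542}} = \frac{i \sqrt{106978273838}}{542}$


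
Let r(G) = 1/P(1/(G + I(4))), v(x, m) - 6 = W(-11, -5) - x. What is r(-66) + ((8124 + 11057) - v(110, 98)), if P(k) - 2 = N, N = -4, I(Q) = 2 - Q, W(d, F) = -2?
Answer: 38573/2 ≈ 19287.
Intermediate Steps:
v(x, m) = 4 - x (v(x, m) = 6 + (-2 - x) = 4 - x)
P(k) = -2 (P(k) = 2 - 4 = -2)
r(G) = -½ (r(G) = 1/(-2) = -½)
r(-66) + ((8124 + 11057) - v(110, 98)) = -½ + ((8124 + 11057) - (4 - 1*110)) = -½ + (19181 - (4 - 110)) = -½ + (19181 - 1*(-106)) = -½ + (19181 + 106) = -½ + 19287 = 38573/2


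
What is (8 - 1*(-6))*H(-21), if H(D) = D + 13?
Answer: -112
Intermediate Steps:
H(D) = 13 + D
(8 - 1*(-6))*H(-21) = (8 - 1*(-6))*(13 - 21) = (8 + 6)*(-8) = 14*(-8) = -112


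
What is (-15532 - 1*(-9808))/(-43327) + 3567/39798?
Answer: 127450387/574775982 ≈ 0.22174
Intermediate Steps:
(-15532 - 1*(-9808))/(-43327) + 3567/39798 = (-15532 + 9808)*(-1/43327) + 3567*(1/39798) = -5724*(-1/43327) + 1189/13266 = 5724/43327 + 1189/13266 = 127450387/574775982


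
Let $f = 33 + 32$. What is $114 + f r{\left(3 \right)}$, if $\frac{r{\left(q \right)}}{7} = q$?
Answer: $1479$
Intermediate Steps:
$f = 65$
$r{\left(q \right)} = 7 q$
$114 + f r{\left(3 \right)} = 114 + 65 \cdot 7 \cdot 3 = 114 + 65 \cdot 21 = 114 + 1365 = 1479$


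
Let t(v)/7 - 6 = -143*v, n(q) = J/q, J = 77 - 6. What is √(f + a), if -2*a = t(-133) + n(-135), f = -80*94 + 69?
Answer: I*√149927430/45 ≈ 272.1*I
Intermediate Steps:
J = 71
f = -7451 (f = -7520 + 69 = -7451)
n(q) = 71/q
t(v) = 42 - 1001*v (t(v) = 42 + 7*(-143*v) = 42 - 1001*v)
a = -8989277/135 (a = -((42 - 1001*(-133)) + 71/(-135))/2 = -((42 + 133133) + 71*(-1/135))/2 = -(133175 - 71/135)/2 = -½*17978554/135 = -8989277/135 ≈ -66587.)
√(f + a) = √(-7451 - 8989277/135) = √(-9995162/135) = I*√149927430/45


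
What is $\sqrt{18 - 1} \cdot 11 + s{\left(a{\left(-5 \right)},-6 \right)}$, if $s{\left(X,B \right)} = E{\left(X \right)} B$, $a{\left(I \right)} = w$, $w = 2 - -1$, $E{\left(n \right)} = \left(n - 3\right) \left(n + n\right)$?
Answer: $11 \sqrt{17} \approx 45.354$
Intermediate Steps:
$E{\left(n \right)} = 2 n \left(-3 + n\right)$ ($E{\left(n \right)} = \left(-3 + n\right) 2 n = 2 n \left(-3 + n\right)$)
$w = 3$ ($w = 2 + 1 = 3$)
$a{\left(I \right)} = 3$
$s{\left(X,B \right)} = 2 B X \left(-3 + X\right)$ ($s{\left(X,B \right)} = 2 X \left(-3 + X\right) B = 2 B X \left(-3 + X\right)$)
$\sqrt{18 - 1} \cdot 11 + s{\left(a{\left(-5 \right)},-6 \right)} = \sqrt{18 - 1} \cdot 11 + 2 \left(-6\right) 3 \left(-3 + 3\right) = \sqrt{17} \cdot 11 + 2 \left(-6\right) 3 \cdot 0 = 11 \sqrt{17} + 0 = 11 \sqrt{17}$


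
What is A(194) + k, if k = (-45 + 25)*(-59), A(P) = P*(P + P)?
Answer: 76452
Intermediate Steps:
A(P) = 2*P**2 (A(P) = P*(2*P) = 2*P**2)
k = 1180 (k = -20*(-59) = 1180)
A(194) + k = 2*194**2 + 1180 = 2*37636 + 1180 = 75272 + 1180 = 76452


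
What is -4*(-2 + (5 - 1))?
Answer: -8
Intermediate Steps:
-4*(-2 + (5 - 1)) = -4*(-2 + 4) = -4*2 = -8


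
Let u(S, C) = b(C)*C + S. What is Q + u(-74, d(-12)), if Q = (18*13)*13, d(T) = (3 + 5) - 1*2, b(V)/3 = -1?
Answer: 2950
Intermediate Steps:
b(V) = -3 (b(V) = 3*(-1) = -3)
d(T) = 6 (d(T) = 8 - 2 = 6)
Q = 3042 (Q = 234*13 = 3042)
u(S, C) = S - 3*C (u(S, C) = -3*C + S = S - 3*C)
Q + u(-74, d(-12)) = 3042 + (-74 - 3*6) = 3042 + (-74 - 18) = 3042 - 92 = 2950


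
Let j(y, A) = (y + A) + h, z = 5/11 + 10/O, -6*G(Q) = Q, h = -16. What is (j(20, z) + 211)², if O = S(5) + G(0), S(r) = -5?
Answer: 5513104/121 ≈ 45563.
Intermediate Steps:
G(Q) = -Q/6
O = -5 (O = -5 - ⅙*0 = -5 + 0 = -5)
z = -17/11 (z = 5/11 + 10/(-5) = 5*(1/11) + 10*(-⅕) = 5/11 - 2 = -17/11 ≈ -1.5455)
j(y, A) = -16 + A + y (j(y, A) = (y + A) - 16 = (A + y) - 16 = -16 + A + y)
(j(20, z) + 211)² = ((-16 - 17/11 + 20) + 211)² = (27/11 + 211)² = (2348/11)² = 5513104/121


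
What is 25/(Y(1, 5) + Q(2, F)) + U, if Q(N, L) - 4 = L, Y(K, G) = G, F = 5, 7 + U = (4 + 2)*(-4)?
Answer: -409/14 ≈ -29.214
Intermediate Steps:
U = -31 (U = -7 + (4 + 2)*(-4) = -7 + 6*(-4) = -7 - 24 = -31)
Q(N, L) = 4 + L
25/(Y(1, 5) + Q(2, F)) + U = 25/(5 + (4 + 5)) - 31 = 25/(5 + 9) - 31 = 25/14 - 31 = -409/14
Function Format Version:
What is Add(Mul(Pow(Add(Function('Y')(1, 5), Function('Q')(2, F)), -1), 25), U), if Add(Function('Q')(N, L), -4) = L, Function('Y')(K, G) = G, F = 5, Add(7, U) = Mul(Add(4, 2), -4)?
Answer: Rational(-409, 14) ≈ -29.214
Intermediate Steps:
U = -31 (U = Add(-7, Mul(Add(4, 2), -4)) = Add(-7, Mul(6, -4)) = Add(-7, -24) = -31)
Function('Q')(N, L) = Add(4, L)
Add(Mul(Pow(Add(Function('Y')(1, 5), Function('Q')(2, F)), -1), 25), U) = Add(Mul(Pow(Add(5, Add(4, 5)), -1), 25), -31) = Add(Mul(Pow(Add(5, 9), -1), 25), -31) = Add(Mul(Pow(14, -1), 25), -31) = Add(Mul(Rational(1, 14), 25), -31) = Add(Rational(25, 14), -31) = Rational(-409, 14)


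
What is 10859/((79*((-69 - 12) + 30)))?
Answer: -10859/4029 ≈ -2.6952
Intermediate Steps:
10859/((79*((-69 - 12) + 30))) = 10859/((79*(-81 + 30))) = 10859/((79*(-51))) = 10859/(-4029) = 10859*(-1/4029) = -10859/4029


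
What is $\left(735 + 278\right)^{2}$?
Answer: $1026169$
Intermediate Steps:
$\left(735 + 278\right)^{2} = 1013^{2} = 1026169$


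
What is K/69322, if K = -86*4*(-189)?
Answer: 32508/34661 ≈ 0.93788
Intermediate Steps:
K = 65016 (K = -344*(-189) = 65016)
K/69322 = 65016/69322 = 65016*(1/69322) = 32508/34661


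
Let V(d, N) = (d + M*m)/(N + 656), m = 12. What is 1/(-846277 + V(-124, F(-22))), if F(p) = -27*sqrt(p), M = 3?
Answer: -777275941/657790852044057 + 44*I*sqrt(22)/5920117668396513 ≈ -1.1816e-6 + 3.4861e-14*I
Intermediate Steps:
V(d, N) = (36 + d)/(656 + N) (V(d, N) = (d + 3*12)/(N + 656) = (d + 36)/(656 + N) = (36 + d)/(656 + N))
1/(-846277 + V(-124, F(-22))) = 1/(-846277 + (36 - 124)/(656 - 27*I*sqrt(22))) = 1/(-846277 - 88/(656 - 27*I*sqrt(22)))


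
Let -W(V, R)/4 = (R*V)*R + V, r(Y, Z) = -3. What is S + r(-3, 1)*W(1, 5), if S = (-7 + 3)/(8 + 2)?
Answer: 1558/5 ≈ 311.60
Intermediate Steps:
W(V, R) = -4*V - 4*V*R² (W(V, R) = -4*((R*V)*R + V) = -4*(V*R² + V) = -4*(V + V*R²) = -4*V - 4*V*R²)
S = -⅖ (S = -4/10 = -4*⅒ = -⅖ ≈ -0.40000)
S + r(-3, 1)*W(1, 5) = -⅖ - (-12)*(1 + 5²) = -⅖ - (-12)*(1 + 25) = -⅖ - (-12)*26 = -⅖ - 3*(-104) = -⅖ + 312 = 1558/5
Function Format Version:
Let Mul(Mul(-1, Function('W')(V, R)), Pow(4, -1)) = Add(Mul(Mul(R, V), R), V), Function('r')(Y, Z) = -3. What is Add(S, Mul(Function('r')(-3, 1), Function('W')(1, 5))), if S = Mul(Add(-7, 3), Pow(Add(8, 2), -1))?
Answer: Rational(1558, 5) ≈ 311.60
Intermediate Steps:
Function('W')(V, R) = Add(Mul(-4, V), Mul(-4, V, Pow(R, 2))) (Function('W')(V, R) = Mul(-4, Add(Mul(Mul(R, V), R), V)) = Mul(-4, Add(Mul(V, Pow(R, 2)), V)) = Mul(-4, Add(V, Mul(V, Pow(R, 2)))) = Add(Mul(-4, V), Mul(-4, V, Pow(R, 2))))
S = Rational(-2, 5) (S = Mul(-4, Pow(10, -1)) = Mul(-4, Rational(1, 10)) = Rational(-2, 5) ≈ -0.40000)
Add(S, Mul(Function('r')(-3, 1), Function('W')(1, 5))) = Add(Rational(-2, 5), Mul(-3, Mul(-4, 1, Add(1, Pow(5, 2))))) = Add(Rational(-2, 5), Mul(-3, Mul(-4, 1, Add(1, 25)))) = Add(Rational(-2, 5), Mul(-3, Mul(-4, 1, 26))) = Add(Rational(-2, 5), Mul(-3, -104)) = Add(Rational(-2, 5), 312) = Rational(1558, 5)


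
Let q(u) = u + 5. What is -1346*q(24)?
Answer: -39034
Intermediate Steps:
q(u) = 5 + u
-1346*q(24) = -1346*(5 + 24) = -1346*29 = -39034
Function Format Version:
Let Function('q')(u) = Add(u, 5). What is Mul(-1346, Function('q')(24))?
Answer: -39034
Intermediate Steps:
Function('q')(u) = Add(5, u)
Mul(-1346, Function('q')(24)) = Mul(-1346, Add(5, 24)) = Mul(-1346, 29) = -39034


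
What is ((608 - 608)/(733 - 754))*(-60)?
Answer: 0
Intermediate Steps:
((608 - 608)/(733 - 754))*(-60) = (0/(-21))*(-60) = (0*(-1/21))*(-60) = 0*(-60) = 0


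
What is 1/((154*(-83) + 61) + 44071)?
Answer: 1/31350 ≈ 3.1898e-5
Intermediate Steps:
1/((154*(-83) + 61) + 44071) = 1/((-12782 + 61) + 44071) = 1/(-12721 + 44071) = 1/31350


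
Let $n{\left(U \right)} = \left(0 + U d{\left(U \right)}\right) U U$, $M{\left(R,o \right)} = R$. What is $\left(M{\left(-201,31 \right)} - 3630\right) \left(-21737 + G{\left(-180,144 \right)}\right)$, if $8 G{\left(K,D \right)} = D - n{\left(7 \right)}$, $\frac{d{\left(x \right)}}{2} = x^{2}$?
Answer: $\frac{397209573}{4} \approx 9.9302 \cdot 10^{7}$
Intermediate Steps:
$d{\left(x \right)} = 2 x^{2}$
$n{\left(U \right)} = 2 U^{5}$ ($n{\left(U \right)} = \left(0 + U 2 U^{2}\right) U U = \left(0 + 2 U^{3}\right) U U = 2 U^{3} U U = 2 U^{4} U = 2 U^{5}$)
$G{\left(K,D \right)} = - \frac{16807}{4} + \frac{D}{8}$ ($G{\left(K,D \right)} = \frac{D - 2 \cdot 7^{5}}{8} = \frac{D - 2 \cdot 16807}{8} = \frac{D - 33614}{8} = \frac{-33614 + D}{8} = - \frac{16807}{4} + \frac{D}{8}$)
$\left(M{\left(-201,31 \right)} - 3630\right) \left(-21737 + G{\left(-180,144 \right)}\right) = \left(-201 - 3630\right) \left(-21737 + \left(- \frac{16807}{4} + \frac{1}{8} \cdot 144\right)\right) = - 3831 \left(-21737 + \left(- \frac{16807}{4} + 18\right)\right) = - 3831 \left(-21737 - \frac{16735}{4}\right) = \left(-3831\right) \left(- \frac{103683}{4}\right) = \frac{397209573}{4}$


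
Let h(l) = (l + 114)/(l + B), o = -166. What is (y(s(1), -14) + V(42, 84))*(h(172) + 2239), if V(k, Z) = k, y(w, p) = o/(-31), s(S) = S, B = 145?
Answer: 1042351932/9827 ≈ 1.0607e+5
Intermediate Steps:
y(w, p) = 166/31 (y(w, p) = -166/(-31) = -166*(-1/31) = 166/31)
h(l) = (114 + l)/(145 + l) (h(l) = (l + 114)/(l + 145) = (114 + l)/(145 + l))
(y(s(1), -14) + V(42, 84))*(h(172) + 2239) = (166/31 + 42)*((114 + 172)/(145 + 172) + 2239) = 1468*(286/317 + 2239)/31 = (1468/31)*(710049/317) = 1042351932/9827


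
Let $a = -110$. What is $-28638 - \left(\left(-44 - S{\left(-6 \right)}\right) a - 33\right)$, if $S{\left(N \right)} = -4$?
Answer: $-33005$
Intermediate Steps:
$-28638 - \left(\left(-44 - S{\left(-6 \right)}\right) a - 33\right) = -28638 - \left(\left(-44 - -4\right) \left(-110\right) - 33\right) = -28638 - \left(\left(-44 + 4\right) \left(-110\right) - 33\right) = -28638 - \left(\left(-40\right) \left(-110\right) - 33\right) = -28638 - \left(4400 - 33\right) = -28638 - 4367 = -33005$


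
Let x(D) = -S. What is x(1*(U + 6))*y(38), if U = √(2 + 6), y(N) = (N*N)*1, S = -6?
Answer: 8664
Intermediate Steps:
y(N) = N² (y(N) = N²*1 = N²)
U = 2*√2 (U = √8 = 2*√2 ≈ 2.8284)
x(D) = 6 (x(D) = -1*(-6) = 6)
x(1*(U + 6))*y(38) = 6*38² = 6*1444 = 8664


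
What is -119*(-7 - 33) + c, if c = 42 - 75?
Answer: 4727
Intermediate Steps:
c = -33
-119*(-7 - 33) + c = -119*(-7 - 33) - 33 = -119*(-40) - 33 = 4760 - 33 = 4727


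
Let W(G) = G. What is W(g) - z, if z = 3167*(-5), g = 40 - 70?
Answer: 15805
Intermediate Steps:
g = -30
z = -15835
W(g) - z = -30 - 1*(-15835) = -30 + 15835 = 15805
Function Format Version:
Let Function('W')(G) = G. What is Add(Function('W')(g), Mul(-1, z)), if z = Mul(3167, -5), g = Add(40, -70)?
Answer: 15805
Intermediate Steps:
g = -30
z = -15835
Add(Function('W')(g), Mul(-1, z)) = Add(-30, Mul(-1, -15835)) = Add(-30, 15835) = 15805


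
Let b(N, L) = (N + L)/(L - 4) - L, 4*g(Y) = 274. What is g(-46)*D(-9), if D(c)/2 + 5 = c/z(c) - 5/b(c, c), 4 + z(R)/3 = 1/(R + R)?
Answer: -1280402/1971 ≈ -649.62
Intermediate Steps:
z(R) = -12 + 3/(2*R) (z(R) = -12 + 3/(R + R) = -12 + 3/((2*R)) = -12 + 3*(1/(2*R)) = -12 + 3/(2*R))
g(Y) = 137/2 (g(Y) = (¼)*274 = 137/2)
b(N, L) = -L + (L + N)/(-4 + L) (b(N, L) = (L + N)/(-4 + L) - L = -L + (L + N)/(-4 + L))
D(c) = -10 - 10*(-4 + c)/(-c² + 6*c) + 2*c/(-12 + 3/(2*c)) (D(c) = -10 + 2*(c/(-12 + 3/(2*c)) - 5*(-4 + c)/(c - c² + 5*c)) = -10 + 2*(c/(-12 + 3/(2*c)) - 5*(-4 + c)/(-c² + 6*c)) = -10 + (-10*(-4 + c)/(-c² + 6*c) + 2*c/(-12 + 3/(2*c))) = -10 - 10*(-4 + c)/(-c² + 6*c) + 2*c/(-12 + 3/(2*c)))
g(-46)*D(-9) = 137*((⅔)*(60 - 585*(-9) - 108*(-9)³ - 2*(-9)⁴ + 855*(-9)²)/(-9*(6 - 49*(-9) + 8*(-9)²)))/2 = 137*((⅔)*(-⅑)*(60 + 5265 - 108*(-729) - 2*6561 + 855*81)/(6 + 441 + 8*81))/2 = 137*((⅔)*(-⅑)*(60 + 5265 + 78732 - 13122 + 69255)/(6 + 441 + 648))/2 = 137*((⅔)*(-⅑)*140190/1095)/2 = 137*((⅔)*(-⅑)*(1/1095)*140190)/2 = (137/2)*(-18692/1971) = -1280402/1971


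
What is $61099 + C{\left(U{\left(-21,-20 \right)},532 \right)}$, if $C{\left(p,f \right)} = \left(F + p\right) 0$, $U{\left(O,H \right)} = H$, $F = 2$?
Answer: $61099$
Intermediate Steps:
$C{\left(p,f \right)} = 0$ ($C{\left(p,f \right)} = \left(2 + p\right) 0 = 0$)
$61099 + C{\left(U{\left(-21,-20 \right)},532 \right)} = 61099 + 0 = 61099$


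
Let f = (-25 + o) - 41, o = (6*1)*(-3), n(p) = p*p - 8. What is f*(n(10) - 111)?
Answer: 1596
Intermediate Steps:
n(p) = -8 + p² (n(p) = p² - 8 = -8 + p²)
o = -18 (o = 6*(-3) = -18)
f = -84 (f = (-25 - 18) - 41 = -43 - 41 = -84)
f*(n(10) - 111) = -84*((-8 + 10²) - 111) = -84*((-8 + 100) - 111) = -84*(92 - 111) = -84*(-19) = 1596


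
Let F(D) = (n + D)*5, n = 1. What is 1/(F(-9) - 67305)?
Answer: -1/67345 ≈ -1.4849e-5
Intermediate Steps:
F(D) = 5 + 5*D (F(D) = (1 + D)*5 = 5 + 5*D)
1/(F(-9) - 67305) = 1/((5 + 5*(-9)) - 67305) = 1/((5 - 45) - 67305) = 1/(-40 - 67305) = 1/(-67345) = -1/67345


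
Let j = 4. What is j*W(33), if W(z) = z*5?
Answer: 660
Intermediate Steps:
W(z) = 5*z
j*W(33) = 4*(5*33) = 4*165 = 660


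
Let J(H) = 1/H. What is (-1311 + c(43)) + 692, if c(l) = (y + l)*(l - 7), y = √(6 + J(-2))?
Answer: 929 + 18*√22 ≈ 1013.4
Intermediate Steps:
y = √22/2 (y = √(6 + 1/(-2)) = √(6 - ½) = √(11/2) = √22/2 ≈ 2.3452)
c(l) = (-7 + l)*(l + √22/2) (c(l) = (√22/2 + l)*(l - 7) = (l + √22/2)*(-7 + l) = (-7 + l)*(l + √22/2))
(-1311 + c(43)) + 692 = (-1311 + (43² - 7*43 - 7*√22/2 + (½)*43*√22)) + 692 = (-1311 + (1849 - 301 - 7*√22/2 + 43*√22/2)) + 692 = (-1311 + (1548 + 18*√22)) + 692 = (237 + 18*√22) + 692 = 929 + 18*√22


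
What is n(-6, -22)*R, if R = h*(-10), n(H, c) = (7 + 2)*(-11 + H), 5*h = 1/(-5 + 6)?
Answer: 306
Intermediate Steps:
h = ⅕ (h = 1/(5*(-5 + 6)) = (⅕)/1 = (⅕)*1 = ⅕ ≈ 0.20000)
n(H, c) = -99 + 9*H (n(H, c) = 9*(-11 + H) = -99 + 9*H)
R = -2 (R = (⅕)*(-10) = -2)
n(-6, -22)*R = (-99 + 9*(-6))*(-2) = (-99 - 54)*(-2) = -153*(-2) = 306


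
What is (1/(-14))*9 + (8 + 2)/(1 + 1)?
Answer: 61/14 ≈ 4.3571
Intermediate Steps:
(1/(-14))*9 + (8 + 2)/(1 + 1) = (1*(-1/14))*9 + 10/2 = -1/14*9 + 10*(½) = -9/14 + 5 = 61/14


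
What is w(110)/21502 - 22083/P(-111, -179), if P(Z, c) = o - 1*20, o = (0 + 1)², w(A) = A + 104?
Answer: 237416366/204269 ≈ 1162.3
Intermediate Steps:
w(A) = 104 + A
o = 1 (o = 1² = 1)
P(Z, c) = -19 (P(Z, c) = 1 - 1*20 = 1 - 20 = -19)
w(110)/21502 - 22083/P(-111, -179) = (104 + 110)/21502 - 22083/(-19) = 214*(1/21502) - 22083*(-1/19) = 107/10751 + 22083/19 = 237416366/204269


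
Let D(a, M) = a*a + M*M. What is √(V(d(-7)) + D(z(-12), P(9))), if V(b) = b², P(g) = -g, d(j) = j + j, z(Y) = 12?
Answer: √421 ≈ 20.518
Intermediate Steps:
d(j) = 2*j
D(a, M) = M² + a² (D(a, M) = a² + M² = M² + a²)
√(V(d(-7)) + D(z(-12), P(9))) = √((2*(-7))² + ((-1*9)² + 12²)) = √((-14)² + ((-9)² + 144)) = √(196 + (81 + 144)) = √(196 + 225) = √421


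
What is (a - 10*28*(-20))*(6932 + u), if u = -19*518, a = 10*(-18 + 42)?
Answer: -16994400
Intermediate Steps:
a = 240 (a = 10*24 = 240)
u = -9842
(a - 10*28*(-20))*(6932 + u) = (240 - 10*28*(-20))*(6932 - 9842) = (240 - 280*(-20))*(-2910) = (240 + 5600)*(-2910) = 5840*(-2910) = -16994400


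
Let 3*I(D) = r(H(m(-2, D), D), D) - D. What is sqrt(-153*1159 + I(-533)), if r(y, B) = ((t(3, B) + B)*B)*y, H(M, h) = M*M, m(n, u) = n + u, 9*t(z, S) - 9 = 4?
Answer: 2*sqrt(547374247626)/9 ≈ 1.6441e+5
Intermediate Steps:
t(z, S) = 13/9 (t(z, S) = 1 + (1/9)*4 = 1 + 4/9 = 13/9)
H(M, h) = M**2
r(y, B) = B*y*(13/9 + B) (r(y, B) = ((13/9 + B)*B)*y = (B*(13/9 + B))*y = B*y*(13/9 + B))
I(D) = -D/3 + D*(-2 + D)**2*(13 + 9*D)/27 (I(D) = (D*(-2 + D)**2*(13 + 9*D)/9 - D)/3 = (-D + D*(-2 + D)**2*(13 + 9*D)/9)/3 = -D/3 + D*(-2 + D)**2*(13 + 9*D)/27)
sqrt(-153*1159 + I(-533)) = sqrt(-153*1159 + (1/27)*(-533)*(-9 + (-2 - 533)**2*(13 + 9*(-533)))) = sqrt(-177327 + (1/27)*(-533)*(-9 + (-535)**2*(13 - 4797))) = sqrt(-177327 + (1/27)*(-533)*(-9 + 286225*(-4784))) = sqrt(-177327 + (1/27)*(-533)*(-9 - 1369300400)) = sqrt(-177327 + (1/27)*(-533)*(-1369300409)) = sqrt(-177327 + 729837117997/27) = sqrt(729832330168/27) = 2*sqrt(547374247626)/9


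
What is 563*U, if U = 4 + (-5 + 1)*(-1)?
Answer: 4504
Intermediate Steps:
U = 8 (U = 4 - 4*(-1) = 4 + 4 = 8)
563*U = 563*8 = 4504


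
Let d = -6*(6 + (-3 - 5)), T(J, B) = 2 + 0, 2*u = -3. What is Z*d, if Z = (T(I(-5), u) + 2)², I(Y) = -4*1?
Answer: 192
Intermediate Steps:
u = -3/2 (u = (½)*(-3) = -3/2 ≈ -1.5000)
I(Y) = -4
T(J, B) = 2
Z = 16 (Z = (2 + 2)² = 4² = 16)
d = 12 (d = -6*(6 - 8) = -6*(-2) = 12)
Z*d = 16*12 = 192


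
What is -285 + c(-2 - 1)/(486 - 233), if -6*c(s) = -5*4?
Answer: -216305/759 ≈ -284.99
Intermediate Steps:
c(s) = 10/3 (c(s) = -(-5)*4/6 = -1/6*(-20) = 10/3)
-285 + c(-2 - 1)/(486 - 233) = -285 + 10/(3*(486 - 233)) = -285 + (10/3)/253 = -285 + (10/3)*(1/253) = -285 + 10/759 = -216305/759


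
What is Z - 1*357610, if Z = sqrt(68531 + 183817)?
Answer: -357610 + 2*sqrt(63087) ≈ -3.5711e+5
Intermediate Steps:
Z = 2*sqrt(63087) (Z = sqrt(252348) = 2*sqrt(63087) ≈ 502.34)
Z - 1*357610 = 2*sqrt(63087) - 1*357610 = 2*sqrt(63087) - 357610 = -357610 + 2*sqrt(63087)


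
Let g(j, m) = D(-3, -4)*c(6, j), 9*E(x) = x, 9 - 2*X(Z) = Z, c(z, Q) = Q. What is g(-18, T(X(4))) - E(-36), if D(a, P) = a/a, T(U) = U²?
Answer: -14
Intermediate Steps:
X(Z) = 9/2 - Z/2
D(a, P) = 1
E(x) = x/9
g(j, m) = j (g(j, m) = 1*j = j)
g(-18, T(X(4))) - E(-36) = -18 - (-36)/9 = -18 - 1*(-4) = -18 + 4 = -14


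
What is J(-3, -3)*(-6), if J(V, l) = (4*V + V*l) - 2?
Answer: 30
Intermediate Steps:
J(V, l) = -2 + 4*V + V*l
J(-3, -3)*(-6) = (-2 + 4*(-3) - 3*(-3))*(-6) = (-2 - 12 + 9)*(-6) = -5*(-6) = 30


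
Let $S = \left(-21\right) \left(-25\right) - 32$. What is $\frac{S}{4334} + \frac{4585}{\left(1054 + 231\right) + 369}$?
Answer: $\frac{5171703}{1792109} \approx 2.8858$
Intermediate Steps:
$S = 493$ ($S = 525 - 32 = 493$)
$\frac{S}{4334} + \frac{4585}{\left(1054 + 231\right) + 369} = \frac{493}{4334} + \frac{4585}{\left(1054 + 231\right) + 369} = 493 \cdot \frac{1}{4334} + \frac{4585}{1285 + 369} = \frac{493}{4334} + \frac{4585}{1654} = \frac{5171703}{1792109}$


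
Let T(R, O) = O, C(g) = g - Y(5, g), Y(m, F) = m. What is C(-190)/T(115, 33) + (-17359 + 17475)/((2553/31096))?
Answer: 1717937/1221 ≈ 1407.0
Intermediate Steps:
C(g) = -5 + g (C(g) = g - 1*5 = g - 5 = -5 + g)
C(-190)/T(115, 33) + (-17359 + 17475)/((2553/31096)) = (-5 - 190)/33 + (-17359 + 17475)/((2553/31096)) = -195*1/33 + 116/((2553*(1/31096))) = -65/11 + 116/(111/1352) = -65/11 + 116*(1352/111) = -65/11 + 156832/111 = 1717937/1221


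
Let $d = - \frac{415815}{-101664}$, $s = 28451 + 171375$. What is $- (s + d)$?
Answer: $- \frac{6771842093}{33888} \approx -1.9983 \cdot 10^{5}$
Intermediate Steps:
$s = 199826$
$d = \frac{138605}{33888}$ ($d = \left(-415815\right) \left(- \frac{1}{101664}\right) = \frac{138605}{33888} \approx 4.0901$)
$- (s + d) = - (199826 + \frac{138605}{33888}) = \left(-1\right) \frac{6771842093}{33888} = - \frac{6771842093}{33888}$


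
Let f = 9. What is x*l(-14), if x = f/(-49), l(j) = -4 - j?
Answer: -90/49 ≈ -1.8367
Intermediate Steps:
x = -9/49 (x = 9/(-49) = 9*(-1/49) = -9/49 ≈ -0.18367)
x*l(-14) = -9*(-4 - 1*(-14))/49 = -9*(-4 + 14)/49 = -9/49*10 = -90/49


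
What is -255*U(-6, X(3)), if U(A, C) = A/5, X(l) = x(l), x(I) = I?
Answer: 306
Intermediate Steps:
X(l) = l
U(A, C) = A/5 (U(A, C) = A*(⅕) = A/5)
-255*U(-6, X(3)) = -51*(-6) = -255*(-6/5) = 306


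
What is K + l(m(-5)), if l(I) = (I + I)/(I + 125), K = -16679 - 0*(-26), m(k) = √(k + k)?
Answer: (-16677*√10 + 2084875*I)/(√10 - 125*I) ≈ -16679.0 + 0.050564*I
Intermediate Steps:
m(k) = √2*√k (m(k) = √(2*k) = √2*√k)
K = -16679 (K = -16679 - 1*0 = -16679 + 0 = -16679)
l(I) = 2*I/(125 + I) (l(I) = (2*I)/(125 + I) = 2*I/(125 + I))
K + l(m(-5)) = -16679 + 2*(√2*√(-5))/(125 + √2*√(-5)) = -16679 + 2*(√2*(I*√5))/(125 + √2*(I*√5)) = -16679 + 2*(I*√10)/(125 + I*√10) = -16679 + 2*I*√10/(125 + I*√10)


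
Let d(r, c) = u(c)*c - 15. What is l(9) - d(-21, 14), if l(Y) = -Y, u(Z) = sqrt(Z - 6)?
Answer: 6 - 28*sqrt(2) ≈ -33.598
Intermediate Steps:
u(Z) = sqrt(-6 + Z)
d(r, c) = -15 + c*sqrt(-6 + c) (d(r, c) = sqrt(-6 + c)*c - 15 = c*sqrt(-6 + c) - 15 = -15 + c*sqrt(-6 + c))
l(9) - d(-21, 14) = -1*9 - (-15 + 14*sqrt(-6 + 14)) = -9 - (-15 + 14*sqrt(8)) = -9 - (-15 + 14*(2*sqrt(2))) = -9 - (-15 + 28*sqrt(2)) = -9 + (15 - 28*sqrt(2)) = 6 - 28*sqrt(2)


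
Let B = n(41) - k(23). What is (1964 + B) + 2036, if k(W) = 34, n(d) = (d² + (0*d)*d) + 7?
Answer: 5654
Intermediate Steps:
n(d) = 7 + d² (n(d) = (d² + 0*d) + 7 = (d² + 0) + 7 = d² + 7 = 7 + d²)
B = 1654 (B = (7 + 41²) - 1*34 = (7 + 1681) - 34 = 1688 - 34 = 1654)
(1964 + B) + 2036 = (1964 + 1654) + 2036 = 3618 + 2036 = 5654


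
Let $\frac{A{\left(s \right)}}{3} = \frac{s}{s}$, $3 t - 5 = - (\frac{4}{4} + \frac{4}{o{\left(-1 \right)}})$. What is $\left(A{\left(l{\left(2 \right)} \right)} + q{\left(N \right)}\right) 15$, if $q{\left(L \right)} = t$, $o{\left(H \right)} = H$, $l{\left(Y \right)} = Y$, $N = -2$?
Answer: $85$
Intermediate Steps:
$t = \frac{8}{3}$ ($t = \frac{5}{3} + \frac{\left(-1\right) \left(\frac{4}{4} + \frac{4}{-1}\right)}{3} = \frac{5}{3} + \frac{\left(-1\right) \left(4 \cdot \frac{1}{4} + 4 \left(-1\right)\right)}{3} = \frac{5}{3} + \frac{\left(-1\right) \left(1 - 4\right)}{3} = \frac{5}{3} + \frac{\left(-1\right) \left(-3\right)}{3} = \frac{5}{3} + \frac{1}{3} \cdot 3 = \frac{5}{3} + 1 = \frac{8}{3} \approx 2.6667$)
$A{\left(s \right)} = 3$ ($A{\left(s \right)} = 3 \frac{s}{s} = 3 \cdot 1 = 3$)
$q{\left(L \right)} = \frac{8}{3}$
$\left(A{\left(l{\left(2 \right)} \right)} + q{\left(N \right)}\right) 15 = \left(3 + \frac{8}{3}\right) 15 = \frac{17}{3} \cdot 15 = 85$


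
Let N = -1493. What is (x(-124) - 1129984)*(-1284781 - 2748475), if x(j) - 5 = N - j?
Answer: 4563016109088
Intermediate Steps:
x(j) = -1488 - j (x(j) = 5 + (-1493 - j) = -1488 - j)
(x(-124) - 1129984)*(-1284781 - 2748475) = ((-1488 - 1*(-124)) - 1129984)*(-1284781 - 2748475) = ((-1488 + 124) - 1129984)*(-4033256) = (-1364 - 1129984)*(-4033256) = -1131348*(-4033256) = 4563016109088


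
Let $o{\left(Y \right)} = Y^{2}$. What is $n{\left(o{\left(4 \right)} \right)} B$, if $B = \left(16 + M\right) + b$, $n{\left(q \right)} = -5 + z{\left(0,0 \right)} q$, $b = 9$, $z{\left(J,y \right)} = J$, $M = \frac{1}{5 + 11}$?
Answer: $- \frac{2005}{16} \approx -125.31$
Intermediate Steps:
$M = \frac{1}{16} \approx 0.0625$
$n{\left(q \right)} = -5$ ($n{\left(q \right)} = -5 + 0 q = -5 + 0 = -5$)
$B = \frac{401}{16}$ ($B = \left(16 + \frac{1}{16}\right) + 9 = \frac{257}{16} + 9 = \frac{401}{16} \approx 25.063$)
$n{\left(o{\left(4 \right)} \right)} B = \left(-5\right) \frac{401}{16} = - \frac{2005}{16}$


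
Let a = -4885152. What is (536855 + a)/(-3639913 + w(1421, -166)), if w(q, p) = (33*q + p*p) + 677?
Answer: 4348297/3564787 ≈ 1.2198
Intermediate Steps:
w(q, p) = 677 + p² + 33*q (w(q, p) = (33*q + p²) + 677 = (p² + 33*q) + 677 = 677 + p² + 33*q)
(536855 + a)/(-3639913 + w(1421, -166)) = (536855 - 4885152)/(-3639913 + (677 + (-166)² + 33*1421)) = -4348297/(-3639913 + (677 + 27556 + 46893)) = -4348297/(-3639913 + 75126) = -4348297/(-3564787) = -4348297*(-1/3564787) = 4348297/3564787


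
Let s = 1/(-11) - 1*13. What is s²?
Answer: 20736/121 ≈ 171.37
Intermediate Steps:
s = -144/11 (s = -1/11 - 13 = -144/11 ≈ -13.091)
s² = (-144/11)² = 20736/121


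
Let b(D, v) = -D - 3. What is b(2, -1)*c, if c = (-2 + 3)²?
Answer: -5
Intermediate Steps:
b(D, v) = -3 - D
c = 1 (c = 1² = 1)
b(2, -1)*c = (-3 - 1*2)*1 = (-3 - 2)*1 = -5*1 = -5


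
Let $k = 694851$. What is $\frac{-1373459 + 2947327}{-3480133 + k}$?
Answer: $- \frac{786934}{1392641} \approx -0.56507$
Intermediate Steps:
$\frac{-1373459 + 2947327}{-3480133 + k} = \frac{-1373459 + 2947327}{-3480133 + 694851} = \frac{1573868}{-2785282} = 1573868 \left(- \frac{1}{2785282}\right) = - \frac{786934}{1392641}$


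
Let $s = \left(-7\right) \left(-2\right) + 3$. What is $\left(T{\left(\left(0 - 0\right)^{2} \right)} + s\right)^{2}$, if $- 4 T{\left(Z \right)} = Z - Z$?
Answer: $289$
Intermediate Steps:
$T{\left(Z \right)} = 0$ ($T{\left(Z \right)} = - \frac{Z - Z}{4} = \left(- \frac{1}{4}\right) 0 = 0$)
$s = 17$ ($s = 14 + 3 = 17$)
$\left(T{\left(\left(0 - 0\right)^{2} \right)} + s\right)^{2} = \left(0 + 17\right)^{2} = 17^{2} = 289$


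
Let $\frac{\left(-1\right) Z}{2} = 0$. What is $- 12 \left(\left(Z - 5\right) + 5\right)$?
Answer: $0$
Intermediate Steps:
$Z = 0$ ($Z = \left(-2\right) 0 = 0$)
$- 12 \left(\left(Z - 5\right) + 5\right) = - 12 \left(\left(0 - 5\right) + 5\right) = - 12 \left(-5 + 5\right) = \left(-12\right) 0 = 0$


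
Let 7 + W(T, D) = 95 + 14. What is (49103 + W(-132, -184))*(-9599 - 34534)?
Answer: -2171564265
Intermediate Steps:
W(T, D) = 102 (W(T, D) = -7 + (95 + 14) = -7 + 109 = 102)
(49103 + W(-132, -184))*(-9599 - 34534) = (49103 + 102)*(-9599 - 34534) = 49205*(-44133) = -2171564265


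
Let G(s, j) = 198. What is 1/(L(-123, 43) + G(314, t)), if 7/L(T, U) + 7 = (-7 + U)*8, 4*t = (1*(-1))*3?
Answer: 281/55645 ≈ 0.0050499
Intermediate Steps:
t = -3/4 (t = ((1*(-1))*3)/4 = (-1*3)/4 = (1/4)*(-3) = -3/4 ≈ -0.75000)
L(T, U) = 7/(-63 + 8*U) (L(T, U) = 7/(-7 + (-7 + U)*8) = 7/(-7 + (-56 + 8*U)) = 7/(-63 + 8*U))
1/(L(-123, 43) + G(314, t)) = 1/(7/(-63 + 8*43) + 198) = 1/(7/(-63 + 344) + 198) = 1/(7/281 + 198) = 1/(55645/281) = 281/55645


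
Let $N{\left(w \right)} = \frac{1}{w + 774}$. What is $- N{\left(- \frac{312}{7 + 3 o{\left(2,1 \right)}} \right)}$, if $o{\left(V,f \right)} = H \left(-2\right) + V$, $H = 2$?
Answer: $- \frac{1}{462} \approx -0.0021645$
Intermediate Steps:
$o{\left(V,f \right)} = -4 + V$ ($o{\left(V,f \right)} = 2 \left(-2\right) + V = -4 + V$)
$N{\left(w \right)} = \frac{1}{774 + w}$
$- N{\left(- \frac{312}{7 + 3 o{\left(2,1 \right)}} \right)} = - \frac{1}{774 - \frac{312}{7 + 3 \left(-4 + 2\right)}} = - \frac{1}{774 - \frac{312}{7 + 3 \left(-2\right)}} = - \frac{1}{774 - \frac{312}{7 - 6}} = - \frac{1}{774 - \frac{312}{1}} = - \frac{1}{774 - 312} = - \frac{1}{462}$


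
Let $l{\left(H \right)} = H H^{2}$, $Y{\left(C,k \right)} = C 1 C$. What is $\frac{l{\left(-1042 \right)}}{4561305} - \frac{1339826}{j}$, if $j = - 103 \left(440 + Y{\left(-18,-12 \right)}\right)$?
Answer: $- \frac{41459052581983}{179469106530} \approx -231.01$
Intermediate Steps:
$Y{\left(C,k \right)} = C^{2}$ ($Y{\left(C,k \right)} = C C = C^{2}$)
$j = -78692$ ($j = - 103 \left(440 + \left(-18\right)^{2}\right) = - 103 \left(440 + 324\right) = \left(-103\right) 764 = -78692$)
$l{\left(H \right)} = H^{3}$
$\frac{l{\left(-1042 \right)}}{4561305} - \frac{1339826}{j} = \frac{\left(-1042\right)^{3}}{4561305} - \frac{1339826}{-78692} = \left(-1131366088\right) \frac{1}{4561305} - - \frac{669913}{39346} = - \frac{1131366088}{4561305} + \frac{669913}{39346} = - \frac{41459052581983}{179469106530}$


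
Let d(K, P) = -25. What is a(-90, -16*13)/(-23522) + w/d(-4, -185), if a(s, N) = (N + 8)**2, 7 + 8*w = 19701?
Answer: -117810567/1176100 ≈ -100.17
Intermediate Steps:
w = 9847/4 (w = -7/8 + (1/8)*19701 = -7/8 + 19701/8 = 9847/4 ≈ 2461.8)
a(s, N) = (8 + N)**2
a(-90, -16*13)/(-23522) + w/d(-4, -185) = (8 - 16*13)**2/(-23522) + (9847/4)/(-25) = (8 - 208)**2*(-1/23522) + (9847/4)*(-1/25) = (-200)**2*(-1/23522) - 9847/100 = 40000*(-1/23522) - 9847/100 = -20000/11761 - 9847/100 = -117810567/1176100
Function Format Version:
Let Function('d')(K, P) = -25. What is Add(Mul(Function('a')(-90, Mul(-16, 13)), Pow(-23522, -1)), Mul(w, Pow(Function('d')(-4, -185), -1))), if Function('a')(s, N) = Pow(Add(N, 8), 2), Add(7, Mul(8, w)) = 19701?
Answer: Rational(-117810567, 1176100) ≈ -100.17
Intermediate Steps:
w = Rational(9847, 4) (w = Add(Rational(-7, 8), Mul(Rational(1, 8), 19701)) = Add(Rational(-7, 8), Rational(19701, 8)) = Rational(9847, 4) ≈ 2461.8)
Function('a')(s, N) = Pow(Add(8, N), 2)
Add(Mul(Function('a')(-90, Mul(-16, 13)), Pow(-23522, -1)), Mul(w, Pow(Function('d')(-4, -185), -1))) = Add(Mul(Pow(Add(8, Mul(-16, 13)), 2), Pow(-23522, -1)), Mul(Rational(9847, 4), Pow(-25, -1))) = Add(Mul(Pow(Add(8, -208), 2), Rational(-1, 23522)), Mul(Rational(9847, 4), Rational(-1, 25))) = Add(Mul(Pow(-200, 2), Rational(-1, 23522)), Rational(-9847, 100)) = Add(Mul(40000, Rational(-1, 23522)), Rational(-9847, 100)) = Add(Rational(-20000, 11761), Rational(-9847, 100)) = Rational(-117810567, 1176100)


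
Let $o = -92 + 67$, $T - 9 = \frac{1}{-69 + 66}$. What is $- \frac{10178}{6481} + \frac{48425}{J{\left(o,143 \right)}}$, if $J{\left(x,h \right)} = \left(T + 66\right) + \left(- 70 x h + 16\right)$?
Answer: $- \frac{6702374641}{4867373582} \approx -1.377$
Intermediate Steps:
$T = \frac{26}{3}$ ($T = 9 + \frac{1}{-69 + 66} = 9 + \frac{1}{-3} = 9 - \frac{1}{3} = \frac{26}{3} \approx 8.6667$)
$o = -25$
$J{\left(x,h \right)} = \frac{272}{3} - 70 h x$ ($J{\left(x,h \right)} = \left(\frac{26}{3} + 66\right) + \left(- 70 x h + 16\right) = \frac{224}{3} - \left(-16 + 70 h x\right) = \frac{272}{3} - 70 h x$)
$- \frac{10178}{6481} + \frac{48425}{J{\left(o,143 \right)}} = - \frac{10178}{6481} + \frac{48425}{\frac{272}{3} - 10010 \left(-25\right)} = \left(-10178\right) \frac{1}{6481} + \frac{48425}{\frac{272}{3} + 250250} = - \frac{10178}{6481} + \frac{48425}{\frac{751022}{3}} = - \frac{10178}{6481} + 48425 \cdot \frac{3}{751022} = - \frac{10178}{6481} + \frac{145275}{751022} = - \frac{6702374641}{4867373582}$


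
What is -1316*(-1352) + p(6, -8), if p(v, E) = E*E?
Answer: 1779296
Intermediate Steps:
p(v, E) = E**2
-1316*(-1352) + p(6, -8) = -1316*(-1352) + (-8)**2 = 1779232 + 64 = 1779296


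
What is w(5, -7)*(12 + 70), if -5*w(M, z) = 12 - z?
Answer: -1558/5 ≈ -311.60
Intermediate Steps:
w(M, z) = -12/5 + z/5 (w(M, z) = -(12 - z)/5 = -12/5 + z/5)
w(5, -7)*(12 + 70) = (-12/5 + (1/5)*(-7))*(12 + 70) = (-12/5 - 7/5)*82 = -19/5*82 = -1558/5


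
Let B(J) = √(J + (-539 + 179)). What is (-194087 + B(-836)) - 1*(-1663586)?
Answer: 1469499 + 2*I*√299 ≈ 1.4695e+6 + 34.583*I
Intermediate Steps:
B(J) = √(-360 + J) (B(J) = √(J - 360) = √(-360 + J))
(-194087 + B(-836)) - 1*(-1663586) = (-194087 + √(-360 - 836)) - 1*(-1663586) = (-194087 + √(-1196)) + 1663586 = (-194087 + 2*I*√299) + 1663586 = 1469499 + 2*I*√299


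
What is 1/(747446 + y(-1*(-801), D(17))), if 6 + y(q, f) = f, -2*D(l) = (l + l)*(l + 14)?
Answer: 1/746913 ≈ 1.3388e-6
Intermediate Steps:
D(l) = -l*(14 + l) (D(l) = -(l + l)*(l + 14)/2 = -2*l*(14 + l)/2 = -l*(14 + l))
y(q, f) = -6 + f
1/(747446 + y(-1*(-801), D(17))) = 1/(747446 + (-6 - 1*17*(14 + 17))) = 1/(747446 + (-6 - 1*17*31)) = 1/(747446 + (-6 - 527)) = 1/(747446 - 533) = 1/746913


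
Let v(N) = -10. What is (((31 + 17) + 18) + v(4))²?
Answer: 3136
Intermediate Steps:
(((31 + 17) + 18) + v(4))² = (((31 + 17) + 18) - 10)² = ((48 + 18) - 10)² = (66 - 10)² = 56² = 3136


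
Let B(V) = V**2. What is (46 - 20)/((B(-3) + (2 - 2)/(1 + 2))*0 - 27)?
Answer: -26/27 ≈ -0.96296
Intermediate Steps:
(46 - 20)/((B(-3) + (2 - 2)/(1 + 2))*0 - 27) = (46 - 20)/(((-3)**2 + (2 - 2)/(1 + 2))*0 - 27) = 26/((9 + 0/3)*0 - 27) = 26/((9 + 0*(1/3))*0 - 27) = 26/((9 + 0)*0 - 27) = 26/(9*0 - 27) = 26/(0 - 27) = 26/(-27) = 26*(-1/27) = -26/27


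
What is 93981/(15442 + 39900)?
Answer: 93981/55342 ≈ 1.6982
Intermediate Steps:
93981/(15442 + 39900) = 93981/55342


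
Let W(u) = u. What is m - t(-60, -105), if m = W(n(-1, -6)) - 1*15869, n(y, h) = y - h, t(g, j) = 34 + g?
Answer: -15838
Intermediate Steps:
m = -15864 (m = (-1 - 1*(-6)) - 1*15869 = (-1 + 6) - 15869 = 5 - 15869 = -15864)
m - t(-60, -105) = -15864 - (34 - 60) = -15864 - 1*(-26) = -15864 + 26 = -15838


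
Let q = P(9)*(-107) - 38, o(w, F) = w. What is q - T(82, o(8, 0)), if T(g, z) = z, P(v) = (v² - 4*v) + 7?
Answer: -5610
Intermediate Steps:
P(v) = 7 + v² - 4*v
q = -5602 (q = (7 + 9² - 4*9)*(-107) - 38 = (7 + 81 - 36)*(-107) - 38 = 52*(-107) - 38 = -5564 - 38 = -5602)
q - T(82, o(8, 0)) = -5602 - 1*8 = -5602 - 8 = -5610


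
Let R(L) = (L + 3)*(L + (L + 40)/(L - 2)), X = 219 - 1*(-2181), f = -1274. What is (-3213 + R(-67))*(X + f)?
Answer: 27191774/23 ≈ 1.1823e+6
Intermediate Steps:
X = 2400 (X = 219 + 2181 = 2400)
R(L) = (3 + L)*(L + (40 + L)/(-2 + L))
(-3213 + R(-67))*(X + f) = (-3213 + (120 + (-67)**3 + 2*(-67)**2 + 37*(-67))/(-2 - 67))*(2400 - 1274) = (-3213 + (120 - 300763 + 2*4489 - 2479)/(-69))*1126 = (-3213 - (120 - 300763 + 8978 - 2479)/69)*1126 = (-3213 - 1/69*(-294144))*1126 = (-3213 + 98048/23)*1126 = (24149/23)*1126 = 27191774/23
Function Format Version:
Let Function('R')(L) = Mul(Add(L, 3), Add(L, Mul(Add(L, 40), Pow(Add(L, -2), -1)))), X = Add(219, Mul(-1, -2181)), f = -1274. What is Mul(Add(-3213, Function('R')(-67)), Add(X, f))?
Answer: Rational(27191774, 23) ≈ 1.1823e+6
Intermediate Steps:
X = 2400 (X = Add(219, 2181) = 2400)
Function('R')(L) = Mul(Add(3, L), Add(L, Mul(Pow(Add(-2, L), -1), Add(40, L)))) (Function('R')(L) = Mul(Add(3, L), Add(L, Mul(Add(40, L), Pow(Add(-2, L), -1)))) = Mul(Add(3, L), Add(L, Mul(Pow(Add(-2, L), -1), Add(40, L)))))
Mul(Add(-3213, Function('R')(-67)), Add(X, f)) = Mul(Add(-3213, Mul(Pow(Add(-2, -67), -1), Add(120, Pow(-67, 3), Mul(2, Pow(-67, 2)), Mul(37, -67)))), Add(2400, -1274)) = Mul(Add(-3213, Mul(Pow(-69, -1), Add(120, -300763, Mul(2, 4489), -2479))), 1126) = Mul(Add(-3213, Mul(Rational(-1, 69), Add(120, -300763, 8978, -2479))), 1126) = Mul(Add(-3213, Mul(Rational(-1, 69), -294144)), 1126) = Mul(Add(-3213, Rational(98048, 23)), 1126) = Mul(Rational(24149, 23), 1126) = Rational(27191774, 23)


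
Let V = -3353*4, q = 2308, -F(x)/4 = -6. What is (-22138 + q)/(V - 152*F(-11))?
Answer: 1983/1706 ≈ 1.1624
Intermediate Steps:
F(x) = 24 (F(x) = -4*(-6) = 24)
V = -13412
(-22138 + q)/(V - 152*F(-11)) = (-22138 + 2308)/(-13412 - 152*24) = -19830/(-13412 - 3648) = -19830/(-17060) = -19830*(-1/17060) = 1983/1706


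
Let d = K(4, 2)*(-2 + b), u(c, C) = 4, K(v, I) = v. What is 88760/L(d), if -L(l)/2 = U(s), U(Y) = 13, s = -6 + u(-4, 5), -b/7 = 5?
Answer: -44380/13 ≈ -3413.8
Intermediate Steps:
b = -35 (b = -7*5 = -35)
s = -2 (s = -6 + 4 = -2)
d = -148 (d = 4*(-2 - 35) = 4*(-37) = -148)
L(l) = -26 (L(l) = -2*13 = -26)
88760/L(d) = 88760/(-26) = 88760*(-1/26) = -44380/13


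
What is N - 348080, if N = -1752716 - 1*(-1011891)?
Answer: -1088905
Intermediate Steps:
N = -740825 (N = -1752716 + 1011891 = -740825)
N - 348080 = -740825 - 348080 = -1088905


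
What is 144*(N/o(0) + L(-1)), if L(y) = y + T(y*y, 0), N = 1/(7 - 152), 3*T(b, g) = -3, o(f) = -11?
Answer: -459216/1595 ≈ -287.91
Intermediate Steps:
T(b, g) = -1 (T(b, g) = (⅓)*(-3) = -1)
N = -1/145 (N = 1/(-145) = -1/145 ≈ -0.0068966)
L(y) = -1 + y (L(y) = y - 1 = -1 + y)
144*(N/o(0) + L(-1)) = 144*(-1/145/(-11) + (-1 - 1)) = 144*(-1/145*(-1/11) - 2) = 144*(1/1595 - 2) = 144*(-3189/1595) = -459216/1595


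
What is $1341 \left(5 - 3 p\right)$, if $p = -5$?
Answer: $26820$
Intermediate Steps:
$1341 \left(5 - 3 p\right) = 1341 \left(5 - -15\right) = 1341 \left(5 + 15\right) = 1341 \cdot 20 = 26820$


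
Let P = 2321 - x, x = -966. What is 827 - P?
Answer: -2460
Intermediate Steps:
P = 3287 (P = 2321 - 1*(-966) = 2321 + 966 = 3287)
827 - P = 827 - 1*3287 = 827 - 3287 = -2460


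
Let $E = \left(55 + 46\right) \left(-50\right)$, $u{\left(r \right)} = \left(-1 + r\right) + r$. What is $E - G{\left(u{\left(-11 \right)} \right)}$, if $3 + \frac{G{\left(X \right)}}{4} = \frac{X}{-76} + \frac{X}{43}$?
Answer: $- \frac{4115287}{817} \approx -5037.1$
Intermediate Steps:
$u{\left(r \right)} = -1 + 2 r$
$G{\left(X \right)} = -12 + \frac{33 X}{817}$ ($G{\left(X \right)} = -12 + 4 \left(\frac{X}{-76} + \frac{X}{43}\right) = -12 + 4 \left(X \left(- \frac{1}{76}\right) + X \frac{1}{43}\right) = -12 + 4 \left(- \frac{X}{76} + \frac{X}{43}\right) = -12 + 4 \frac{33 X}{3268} = -12 + \frac{33 X}{817}$)
$E = -5050$ ($E = 101 \left(-50\right) = -5050$)
$E - G{\left(u{\left(-11 \right)} \right)} = -5050 - \left(-12 + \frac{33 \left(-1 + 2 \left(-11\right)\right)}{817}\right) = -5050 - \left(-12 + \frac{33 \left(-1 - 22\right)}{817}\right) = -5050 - \left(-12 + \frac{33}{817} \left(-23\right)\right) = -5050 - \left(-12 - \frac{759}{817}\right) = -5050 - - \frac{10563}{817} = -5050 + \frac{10563}{817} = - \frac{4115287}{817}$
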